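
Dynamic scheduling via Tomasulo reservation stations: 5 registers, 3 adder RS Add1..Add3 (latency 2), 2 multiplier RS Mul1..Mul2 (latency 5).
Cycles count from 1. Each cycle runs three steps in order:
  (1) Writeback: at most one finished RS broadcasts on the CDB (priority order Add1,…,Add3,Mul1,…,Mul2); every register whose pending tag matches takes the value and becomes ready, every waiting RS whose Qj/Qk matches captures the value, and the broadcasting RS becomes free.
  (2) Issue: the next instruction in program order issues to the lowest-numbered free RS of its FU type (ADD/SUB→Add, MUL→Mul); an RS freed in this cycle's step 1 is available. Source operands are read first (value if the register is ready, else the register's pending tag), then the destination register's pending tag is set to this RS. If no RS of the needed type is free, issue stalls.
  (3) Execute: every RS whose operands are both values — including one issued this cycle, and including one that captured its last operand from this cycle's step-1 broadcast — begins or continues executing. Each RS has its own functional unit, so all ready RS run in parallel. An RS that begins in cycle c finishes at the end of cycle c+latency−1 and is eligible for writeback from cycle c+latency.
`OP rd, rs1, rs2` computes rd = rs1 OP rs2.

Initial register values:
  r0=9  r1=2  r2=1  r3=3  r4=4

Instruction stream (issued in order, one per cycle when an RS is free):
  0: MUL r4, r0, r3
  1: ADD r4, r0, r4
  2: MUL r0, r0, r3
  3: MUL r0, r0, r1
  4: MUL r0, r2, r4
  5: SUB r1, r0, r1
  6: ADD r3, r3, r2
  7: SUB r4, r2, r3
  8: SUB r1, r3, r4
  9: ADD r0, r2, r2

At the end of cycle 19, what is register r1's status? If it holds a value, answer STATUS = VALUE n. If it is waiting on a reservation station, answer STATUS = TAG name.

  c1: issue MUL r4<-Mul1  regs: r0:9,r1:2,r2:1,r3:3,r4:Mul1
  c2: issue ADD r4<-Add1  regs: r0:9,r1:2,r2:1,r3:3,r4:Add1
  c3: issue MUL r0<-Mul2  regs: r0:Mul2,r1:2,r2:1,r3:3,r4:Add1
  c4: stall  regs: r0:Mul2,r1:2,r2:1,r3:3,r4:Add1
  c5: stall  regs: r0:Mul2,r1:2,r2:1,r3:3,r4:Add1
  c6: CDB Mul1=27; issue MUL r0<-Mul1  regs: r0:Mul1,r1:2,r2:1,r3:3,r4:Add1
  c7: stall  regs: r0:Mul1,r1:2,r2:1,r3:3,r4:Add1
  c8: CDB Add1=36; stall  regs: r0:Mul1,r1:2,r2:1,r3:3,r4:36
  c9: CDB Mul2=27; issue MUL r0<-Mul2  regs: r0:Mul2,r1:2,r2:1,r3:3,r4:36
  c10: issue SUB r1<-Add1  regs: r0:Mul2,r1:Add1,r2:1,r3:3,r4:36
  c11: issue ADD r3<-Add2  regs: r0:Mul2,r1:Add1,r2:1,r3:Add2,r4:36
  c12: issue SUB r4<-Add3  regs: r0:Mul2,r1:Add1,r2:1,r3:Add2,r4:Add3
  c13: CDB Add2=4; issue SUB r1<-Add2  regs: r0:Mul2,r1:Add2,r2:1,r3:4,r4:Add3
  c14: CDB Mul1=54; stall  regs: r0:Mul2,r1:Add2,r2:1,r3:4,r4:Add3
  c15: CDB Add3=-3; issue ADD r0<-Add3  regs: r0:Add3,r1:Add2,r2:1,r3:4,r4:-3
  c16: CDB Mul2=36  regs: r0:Add3,r1:Add2,r2:1,r3:4,r4:-3
  c17: CDB Add2=7  regs: r0:Add3,r1:7,r2:1,r3:4,r4:-3
  c18: CDB Add1=34  regs: r0:Add3,r1:7,r2:1,r3:4,r4:-3
  c19: CDB Add3=2  regs: r0:2,r1:7,r2:1,r3:4,r4:-3

STATUS = VALUE 7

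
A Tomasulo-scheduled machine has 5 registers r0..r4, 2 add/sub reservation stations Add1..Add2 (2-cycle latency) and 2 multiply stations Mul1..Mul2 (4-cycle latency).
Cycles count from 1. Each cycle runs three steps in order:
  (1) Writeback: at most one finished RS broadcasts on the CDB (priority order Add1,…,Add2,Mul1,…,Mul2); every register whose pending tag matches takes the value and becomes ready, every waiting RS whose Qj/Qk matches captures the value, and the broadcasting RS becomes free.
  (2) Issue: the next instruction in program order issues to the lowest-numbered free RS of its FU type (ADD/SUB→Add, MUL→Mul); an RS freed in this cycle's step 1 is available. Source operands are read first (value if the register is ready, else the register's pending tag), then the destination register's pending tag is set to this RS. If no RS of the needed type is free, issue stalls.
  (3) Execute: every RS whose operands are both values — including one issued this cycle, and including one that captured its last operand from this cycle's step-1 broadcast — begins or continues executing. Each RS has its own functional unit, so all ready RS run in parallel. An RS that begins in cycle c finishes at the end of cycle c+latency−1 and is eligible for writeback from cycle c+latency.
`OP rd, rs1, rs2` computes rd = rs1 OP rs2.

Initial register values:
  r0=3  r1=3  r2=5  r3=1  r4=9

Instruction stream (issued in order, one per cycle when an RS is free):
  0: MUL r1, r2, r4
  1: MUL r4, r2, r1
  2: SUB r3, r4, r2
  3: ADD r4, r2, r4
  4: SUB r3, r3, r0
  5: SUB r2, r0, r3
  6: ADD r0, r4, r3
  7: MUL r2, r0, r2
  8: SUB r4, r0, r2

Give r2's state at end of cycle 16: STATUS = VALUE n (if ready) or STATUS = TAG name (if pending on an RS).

STATUS = TAG Mul1

cycle 1: issue MUL r1<-Mul1 // r0:3,r1:Mul1,r2:5,r3:1,r4:9
cycle 2: issue MUL r4<-Mul2 // r0:3,r1:Mul1,r2:5,r3:1,r4:Mul2
cycle 3: issue SUB r3<-Add1 // r0:3,r1:Mul1,r2:5,r3:Add1,r4:Mul2
cycle 4: issue ADD r4<-Add2 // r0:3,r1:Mul1,r2:5,r3:Add1,r4:Add2
cycle 5: CDB Mul1=45; stall // r0:3,r1:45,r2:5,r3:Add1,r4:Add2
cycle 6: stall // r0:3,r1:45,r2:5,r3:Add1,r4:Add2
cycle 7: stall // r0:3,r1:45,r2:5,r3:Add1,r4:Add2
cycle 8: stall // r0:3,r1:45,r2:5,r3:Add1,r4:Add2
cycle 9: CDB Mul2=225; stall // r0:3,r1:45,r2:5,r3:Add1,r4:Add2
cycle 10: stall // r0:3,r1:45,r2:5,r3:Add1,r4:Add2
cycle 11: CDB Add1=220; issue SUB r3<-Add1 // r0:3,r1:45,r2:5,r3:Add1,r4:Add2
cycle 12: CDB Add2=230; issue SUB r2<-Add2 // r0:3,r1:45,r2:Add2,r3:Add1,r4:230
cycle 13: CDB Add1=217; issue ADD r0<-Add1 // r0:Add1,r1:45,r2:Add2,r3:217,r4:230
cycle 14: issue MUL r2<-Mul1 // r0:Add1,r1:45,r2:Mul1,r3:217,r4:230
cycle 15: CDB Add1=447; issue SUB r4<-Add1 // r0:447,r1:45,r2:Mul1,r3:217,r4:Add1
cycle 16: CDB Add2=-214 // r0:447,r1:45,r2:Mul1,r3:217,r4:Add1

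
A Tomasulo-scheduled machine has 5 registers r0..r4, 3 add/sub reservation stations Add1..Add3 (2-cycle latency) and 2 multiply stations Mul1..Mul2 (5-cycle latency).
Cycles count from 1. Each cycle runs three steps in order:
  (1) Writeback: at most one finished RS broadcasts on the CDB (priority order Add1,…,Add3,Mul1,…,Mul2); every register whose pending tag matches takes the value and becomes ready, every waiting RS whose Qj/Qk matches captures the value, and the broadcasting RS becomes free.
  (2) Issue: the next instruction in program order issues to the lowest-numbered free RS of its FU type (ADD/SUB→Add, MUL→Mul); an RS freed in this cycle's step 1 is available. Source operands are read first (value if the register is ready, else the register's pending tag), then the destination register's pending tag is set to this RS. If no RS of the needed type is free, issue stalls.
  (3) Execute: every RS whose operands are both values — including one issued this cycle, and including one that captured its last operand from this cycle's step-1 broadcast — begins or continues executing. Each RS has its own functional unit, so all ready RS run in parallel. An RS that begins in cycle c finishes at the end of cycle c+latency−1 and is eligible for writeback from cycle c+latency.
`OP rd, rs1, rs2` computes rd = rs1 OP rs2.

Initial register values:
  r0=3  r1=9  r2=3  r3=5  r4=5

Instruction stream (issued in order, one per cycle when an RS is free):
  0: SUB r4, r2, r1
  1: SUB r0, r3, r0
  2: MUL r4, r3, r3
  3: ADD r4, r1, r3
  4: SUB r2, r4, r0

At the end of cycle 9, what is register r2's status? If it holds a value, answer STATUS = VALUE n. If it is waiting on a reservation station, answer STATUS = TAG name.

STATUS = VALUE 12

  c1: issue SUB r4<-Add1  regs: r0:3,r1:9,r2:3,r3:5,r4:Add1
  c2: issue SUB r0<-Add2  regs: r0:Add2,r1:9,r2:3,r3:5,r4:Add1
  c3: CDB Add1=-6; issue MUL r4<-Mul1  regs: r0:Add2,r1:9,r2:3,r3:5,r4:Mul1
  c4: CDB Add2=2; issue ADD r4<-Add1  regs: r0:2,r1:9,r2:3,r3:5,r4:Add1
  c5: issue SUB r2<-Add2  regs: r0:2,r1:9,r2:Add2,r3:5,r4:Add1
  c6: CDB Add1=14  regs: r0:2,r1:9,r2:Add2,r3:5,r4:14
  c7: -  regs: r0:2,r1:9,r2:Add2,r3:5,r4:14
  c8: CDB Add2=12  regs: r0:2,r1:9,r2:12,r3:5,r4:14
  c9: CDB Mul1=25  regs: r0:2,r1:9,r2:12,r3:5,r4:14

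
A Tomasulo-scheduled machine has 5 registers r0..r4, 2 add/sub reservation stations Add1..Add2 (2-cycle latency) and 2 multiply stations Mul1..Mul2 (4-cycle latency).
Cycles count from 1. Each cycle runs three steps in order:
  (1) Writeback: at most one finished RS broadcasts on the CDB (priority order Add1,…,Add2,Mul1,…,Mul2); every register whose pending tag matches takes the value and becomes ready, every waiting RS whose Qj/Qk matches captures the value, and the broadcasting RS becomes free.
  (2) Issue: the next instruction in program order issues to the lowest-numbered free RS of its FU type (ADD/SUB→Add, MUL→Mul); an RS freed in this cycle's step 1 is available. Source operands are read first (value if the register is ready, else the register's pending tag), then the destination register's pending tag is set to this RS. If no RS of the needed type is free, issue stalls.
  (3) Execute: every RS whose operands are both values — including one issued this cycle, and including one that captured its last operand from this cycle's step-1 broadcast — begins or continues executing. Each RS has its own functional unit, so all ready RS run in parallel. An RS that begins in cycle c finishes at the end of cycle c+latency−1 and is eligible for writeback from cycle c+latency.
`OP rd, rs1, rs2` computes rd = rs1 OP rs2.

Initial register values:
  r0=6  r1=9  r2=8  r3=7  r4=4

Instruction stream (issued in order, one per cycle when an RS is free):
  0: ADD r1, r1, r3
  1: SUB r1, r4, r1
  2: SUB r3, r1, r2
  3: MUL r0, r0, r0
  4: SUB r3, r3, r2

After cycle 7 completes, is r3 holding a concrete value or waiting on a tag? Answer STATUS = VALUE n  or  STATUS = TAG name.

STATUS = TAG Add2

c1: issue ADD r1<-Add1 | r0:6,r1:Add1,r2:8,r3:7,r4:4
c2: issue SUB r1<-Add2 | r0:6,r1:Add2,r2:8,r3:7,r4:4
c3: CDB Add1=16; issue SUB r3<-Add1 | r0:6,r1:Add2,r2:8,r3:Add1,r4:4
c4: issue MUL r0<-Mul1 | r0:Mul1,r1:Add2,r2:8,r3:Add1,r4:4
c5: CDB Add2=-12; issue SUB r3<-Add2 | r0:Mul1,r1:-12,r2:8,r3:Add2,r4:4
c6: - | r0:Mul1,r1:-12,r2:8,r3:Add2,r4:4
c7: CDB Add1=-20 | r0:Mul1,r1:-12,r2:8,r3:Add2,r4:4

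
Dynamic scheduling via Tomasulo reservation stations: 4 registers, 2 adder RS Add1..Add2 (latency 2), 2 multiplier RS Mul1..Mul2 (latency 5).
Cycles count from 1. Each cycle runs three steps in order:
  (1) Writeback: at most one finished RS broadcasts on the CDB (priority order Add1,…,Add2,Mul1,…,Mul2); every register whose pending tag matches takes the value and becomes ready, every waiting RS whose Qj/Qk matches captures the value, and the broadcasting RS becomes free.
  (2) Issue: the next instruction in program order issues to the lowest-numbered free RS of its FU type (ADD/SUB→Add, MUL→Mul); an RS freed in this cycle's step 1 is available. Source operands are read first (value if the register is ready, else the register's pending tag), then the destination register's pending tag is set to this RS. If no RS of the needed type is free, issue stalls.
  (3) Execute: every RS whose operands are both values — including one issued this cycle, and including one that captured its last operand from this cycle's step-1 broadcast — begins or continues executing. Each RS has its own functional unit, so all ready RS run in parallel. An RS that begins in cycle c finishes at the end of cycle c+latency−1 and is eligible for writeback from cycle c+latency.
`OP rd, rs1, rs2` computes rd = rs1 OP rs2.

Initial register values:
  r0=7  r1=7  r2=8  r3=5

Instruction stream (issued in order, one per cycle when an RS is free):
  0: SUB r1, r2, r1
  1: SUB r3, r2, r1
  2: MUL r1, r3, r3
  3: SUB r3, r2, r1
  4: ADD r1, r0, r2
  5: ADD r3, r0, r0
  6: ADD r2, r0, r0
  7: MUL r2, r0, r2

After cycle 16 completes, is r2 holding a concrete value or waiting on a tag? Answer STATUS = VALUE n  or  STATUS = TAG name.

STATUS = VALUE 98

c1: issue SUB r1<-Add1 | r0:7,r1:Add1,r2:8,r3:5
c2: issue SUB r3<-Add2 | r0:7,r1:Add1,r2:8,r3:Add2
c3: CDB Add1=1; issue MUL r1<-Mul1 | r0:7,r1:Mul1,r2:8,r3:Add2
c4: issue SUB r3<-Add1 | r0:7,r1:Mul1,r2:8,r3:Add1
c5: CDB Add2=7; issue ADD r1<-Add2 | r0:7,r1:Add2,r2:8,r3:Add1
c6: stall | r0:7,r1:Add2,r2:8,r3:Add1
c7: CDB Add2=15; issue ADD r3<-Add2 | r0:7,r1:15,r2:8,r3:Add2
c8: stall | r0:7,r1:15,r2:8,r3:Add2
c9: CDB Add2=14; issue ADD r2<-Add2 | r0:7,r1:15,r2:Add2,r3:14
c10: CDB Mul1=49; issue MUL r2<-Mul1 | r0:7,r1:15,r2:Mul1,r3:14
c11: CDB Add2=14 | r0:7,r1:15,r2:Mul1,r3:14
c12: CDB Add1=-41 | r0:7,r1:15,r2:Mul1,r3:14
c13: - | r0:7,r1:15,r2:Mul1,r3:14
c14: - | r0:7,r1:15,r2:Mul1,r3:14
c15: - | r0:7,r1:15,r2:Mul1,r3:14
c16: CDB Mul1=98 | r0:7,r1:15,r2:98,r3:14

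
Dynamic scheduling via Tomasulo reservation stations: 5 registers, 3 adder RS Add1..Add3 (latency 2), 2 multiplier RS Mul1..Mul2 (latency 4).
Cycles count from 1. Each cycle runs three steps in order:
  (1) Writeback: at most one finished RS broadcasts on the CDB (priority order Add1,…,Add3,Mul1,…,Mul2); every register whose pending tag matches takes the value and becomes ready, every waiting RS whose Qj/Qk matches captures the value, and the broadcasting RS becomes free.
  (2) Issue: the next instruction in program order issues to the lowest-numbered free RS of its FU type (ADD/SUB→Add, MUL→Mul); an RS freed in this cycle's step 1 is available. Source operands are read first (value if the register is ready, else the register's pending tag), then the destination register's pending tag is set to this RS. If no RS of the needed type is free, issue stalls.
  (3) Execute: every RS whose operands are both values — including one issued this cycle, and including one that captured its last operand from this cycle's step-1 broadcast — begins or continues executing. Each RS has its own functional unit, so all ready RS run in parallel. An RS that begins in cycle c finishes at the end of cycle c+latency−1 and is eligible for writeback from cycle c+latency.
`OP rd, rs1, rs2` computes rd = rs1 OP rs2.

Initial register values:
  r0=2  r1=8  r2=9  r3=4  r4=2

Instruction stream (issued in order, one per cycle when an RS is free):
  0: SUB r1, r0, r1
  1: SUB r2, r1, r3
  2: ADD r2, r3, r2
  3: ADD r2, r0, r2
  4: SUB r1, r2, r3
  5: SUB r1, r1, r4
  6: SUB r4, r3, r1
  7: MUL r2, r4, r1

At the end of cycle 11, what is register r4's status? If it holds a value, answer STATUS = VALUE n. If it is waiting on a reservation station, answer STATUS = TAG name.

STATUS = TAG Add3

cycle 1: issue SUB r1<-Add1 // r0:2,r1:Add1,r2:9,r3:4,r4:2
cycle 2: issue SUB r2<-Add2 // r0:2,r1:Add1,r2:Add2,r3:4,r4:2
cycle 3: CDB Add1=-6; issue ADD r2<-Add1 // r0:2,r1:-6,r2:Add1,r3:4,r4:2
cycle 4: issue ADD r2<-Add3 // r0:2,r1:-6,r2:Add3,r3:4,r4:2
cycle 5: CDB Add2=-10; issue SUB r1<-Add2 // r0:2,r1:Add2,r2:Add3,r3:4,r4:2
cycle 6: stall // r0:2,r1:Add2,r2:Add3,r3:4,r4:2
cycle 7: CDB Add1=-6; issue SUB r1<-Add1 // r0:2,r1:Add1,r2:Add3,r3:4,r4:2
cycle 8: stall // r0:2,r1:Add1,r2:Add3,r3:4,r4:2
cycle 9: CDB Add3=-4; issue SUB r4<-Add3 // r0:2,r1:Add1,r2:-4,r3:4,r4:Add3
cycle 10: issue MUL r2<-Mul1 // r0:2,r1:Add1,r2:Mul1,r3:4,r4:Add3
cycle 11: CDB Add2=-8 // r0:2,r1:Add1,r2:Mul1,r3:4,r4:Add3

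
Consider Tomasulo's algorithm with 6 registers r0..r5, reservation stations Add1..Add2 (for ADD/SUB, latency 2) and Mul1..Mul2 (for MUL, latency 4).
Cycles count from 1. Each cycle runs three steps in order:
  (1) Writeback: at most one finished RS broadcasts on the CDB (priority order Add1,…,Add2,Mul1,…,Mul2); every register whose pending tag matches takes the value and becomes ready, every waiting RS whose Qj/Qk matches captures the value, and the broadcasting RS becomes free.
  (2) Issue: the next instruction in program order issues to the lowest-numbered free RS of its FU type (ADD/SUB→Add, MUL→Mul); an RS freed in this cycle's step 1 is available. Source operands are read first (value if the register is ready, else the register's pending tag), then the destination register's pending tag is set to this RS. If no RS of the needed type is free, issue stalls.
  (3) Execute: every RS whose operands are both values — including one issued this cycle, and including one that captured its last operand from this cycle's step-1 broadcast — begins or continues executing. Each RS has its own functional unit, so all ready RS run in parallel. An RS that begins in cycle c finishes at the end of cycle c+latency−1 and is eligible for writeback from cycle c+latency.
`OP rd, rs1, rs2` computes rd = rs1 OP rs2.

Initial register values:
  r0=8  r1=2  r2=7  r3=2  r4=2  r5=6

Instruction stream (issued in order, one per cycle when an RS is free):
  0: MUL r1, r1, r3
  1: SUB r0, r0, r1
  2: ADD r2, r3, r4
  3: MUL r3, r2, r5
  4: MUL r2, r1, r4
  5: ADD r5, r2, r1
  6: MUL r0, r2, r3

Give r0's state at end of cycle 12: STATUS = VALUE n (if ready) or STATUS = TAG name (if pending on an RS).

c1: issue MUL r1<-Mul1 | r0:8,r1:Mul1,r2:7,r3:2,r4:2,r5:6
c2: issue SUB r0<-Add1 | r0:Add1,r1:Mul1,r2:7,r3:2,r4:2,r5:6
c3: issue ADD r2<-Add2 | r0:Add1,r1:Mul1,r2:Add2,r3:2,r4:2,r5:6
c4: issue MUL r3<-Mul2 | r0:Add1,r1:Mul1,r2:Add2,r3:Mul2,r4:2,r5:6
c5: CDB Add2=4; stall | r0:Add1,r1:Mul1,r2:4,r3:Mul2,r4:2,r5:6
c6: CDB Mul1=4; issue MUL r2<-Mul1 | r0:Add1,r1:4,r2:Mul1,r3:Mul2,r4:2,r5:6
c7: issue ADD r5<-Add2 | r0:Add1,r1:4,r2:Mul1,r3:Mul2,r4:2,r5:Add2
c8: CDB Add1=4; stall | r0:4,r1:4,r2:Mul1,r3:Mul2,r4:2,r5:Add2
c9: CDB Mul2=24; issue MUL r0<-Mul2 | r0:Mul2,r1:4,r2:Mul1,r3:24,r4:2,r5:Add2
c10: CDB Mul1=8 | r0:Mul2,r1:4,r2:8,r3:24,r4:2,r5:Add2
c11: - | r0:Mul2,r1:4,r2:8,r3:24,r4:2,r5:Add2
c12: CDB Add2=12 | r0:Mul2,r1:4,r2:8,r3:24,r4:2,r5:12

STATUS = TAG Mul2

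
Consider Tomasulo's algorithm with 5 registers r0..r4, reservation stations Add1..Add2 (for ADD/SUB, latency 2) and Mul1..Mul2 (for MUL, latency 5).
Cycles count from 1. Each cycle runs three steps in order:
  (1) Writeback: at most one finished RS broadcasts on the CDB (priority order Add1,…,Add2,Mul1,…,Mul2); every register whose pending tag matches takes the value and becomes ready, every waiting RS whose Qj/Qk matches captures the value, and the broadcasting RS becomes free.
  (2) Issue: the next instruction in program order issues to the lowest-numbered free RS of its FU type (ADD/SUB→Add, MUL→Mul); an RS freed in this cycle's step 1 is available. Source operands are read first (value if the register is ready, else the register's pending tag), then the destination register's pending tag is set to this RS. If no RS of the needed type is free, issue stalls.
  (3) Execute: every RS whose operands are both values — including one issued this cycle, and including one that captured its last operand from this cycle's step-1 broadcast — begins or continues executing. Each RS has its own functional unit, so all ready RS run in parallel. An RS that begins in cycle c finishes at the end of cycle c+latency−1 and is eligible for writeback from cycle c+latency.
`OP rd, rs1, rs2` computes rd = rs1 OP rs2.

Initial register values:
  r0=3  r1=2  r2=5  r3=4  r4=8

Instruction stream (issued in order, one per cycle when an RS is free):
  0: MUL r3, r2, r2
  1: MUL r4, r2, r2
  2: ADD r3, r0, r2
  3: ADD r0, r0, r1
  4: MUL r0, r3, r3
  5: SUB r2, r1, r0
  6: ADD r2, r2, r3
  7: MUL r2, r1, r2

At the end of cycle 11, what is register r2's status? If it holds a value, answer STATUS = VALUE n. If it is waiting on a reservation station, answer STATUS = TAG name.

cycle 1: issue MUL r3<-Mul1 // r0:3,r1:2,r2:5,r3:Mul1,r4:8
cycle 2: issue MUL r4<-Mul2 // r0:3,r1:2,r2:5,r3:Mul1,r4:Mul2
cycle 3: issue ADD r3<-Add1 // r0:3,r1:2,r2:5,r3:Add1,r4:Mul2
cycle 4: issue ADD r0<-Add2 // r0:Add2,r1:2,r2:5,r3:Add1,r4:Mul2
cycle 5: CDB Add1=8; stall // r0:Add2,r1:2,r2:5,r3:8,r4:Mul2
cycle 6: CDB Add2=5; stall // r0:5,r1:2,r2:5,r3:8,r4:Mul2
cycle 7: CDB Mul1=25; issue MUL r0<-Mul1 // r0:Mul1,r1:2,r2:5,r3:8,r4:Mul2
cycle 8: CDB Mul2=25; issue SUB r2<-Add1 // r0:Mul1,r1:2,r2:Add1,r3:8,r4:25
cycle 9: issue ADD r2<-Add2 // r0:Mul1,r1:2,r2:Add2,r3:8,r4:25
cycle 10: issue MUL r2<-Mul2 // r0:Mul1,r1:2,r2:Mul2,r3:8,r4:25
cycle 11: - // r0:Mul1,r1:2,r2:Mul2,r3:8,r4:25

STATUS = TAG Mul2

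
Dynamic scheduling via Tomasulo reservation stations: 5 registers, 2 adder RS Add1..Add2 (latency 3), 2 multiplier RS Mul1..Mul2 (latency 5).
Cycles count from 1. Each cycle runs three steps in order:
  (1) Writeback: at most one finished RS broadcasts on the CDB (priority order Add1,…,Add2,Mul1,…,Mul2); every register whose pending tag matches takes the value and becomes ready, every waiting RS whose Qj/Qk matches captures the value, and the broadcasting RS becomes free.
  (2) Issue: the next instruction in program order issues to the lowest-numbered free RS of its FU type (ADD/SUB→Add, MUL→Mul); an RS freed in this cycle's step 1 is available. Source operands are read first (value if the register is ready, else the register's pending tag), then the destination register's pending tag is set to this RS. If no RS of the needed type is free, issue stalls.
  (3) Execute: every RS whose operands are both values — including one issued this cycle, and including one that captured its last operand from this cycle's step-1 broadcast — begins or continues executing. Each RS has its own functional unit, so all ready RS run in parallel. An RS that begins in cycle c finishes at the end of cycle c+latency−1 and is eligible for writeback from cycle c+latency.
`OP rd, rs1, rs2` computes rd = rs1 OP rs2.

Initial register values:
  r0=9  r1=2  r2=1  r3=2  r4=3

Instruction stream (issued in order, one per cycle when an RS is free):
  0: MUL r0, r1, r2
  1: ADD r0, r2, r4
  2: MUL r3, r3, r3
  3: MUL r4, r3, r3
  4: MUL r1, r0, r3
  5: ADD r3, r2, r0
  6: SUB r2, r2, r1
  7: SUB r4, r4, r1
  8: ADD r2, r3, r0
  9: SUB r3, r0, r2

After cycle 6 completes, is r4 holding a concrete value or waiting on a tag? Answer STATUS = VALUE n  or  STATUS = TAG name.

STATUS = TAG Mul1

cycle 1: issue MUL r0<-Mul1 // r0:Mul1,r1:2,r2:1,r3:2,r4:3
cycle 2: issue ADD r0<-Add1 // r0:Add1,r1:2,r2:1,r3:2,r4:3
cycle 3: issue MUL r3<-Mul2 // r0:Add1,r1:2,r2:1,r3:Mul2,r4:3
cycle 4: stall // r0:Add1,r1:2,r2:1,r3:Mul2,r4:3
cycle 5: CDB Add1=4; stall // r0:4,r1:2,r2:1,r3:Mul2,r4:3
cycle 6: CDB Mul1=2; issue MUL r4<-Mul1 // r0:4,r1:2,r2:1,r3:Mul2,r4:Mul1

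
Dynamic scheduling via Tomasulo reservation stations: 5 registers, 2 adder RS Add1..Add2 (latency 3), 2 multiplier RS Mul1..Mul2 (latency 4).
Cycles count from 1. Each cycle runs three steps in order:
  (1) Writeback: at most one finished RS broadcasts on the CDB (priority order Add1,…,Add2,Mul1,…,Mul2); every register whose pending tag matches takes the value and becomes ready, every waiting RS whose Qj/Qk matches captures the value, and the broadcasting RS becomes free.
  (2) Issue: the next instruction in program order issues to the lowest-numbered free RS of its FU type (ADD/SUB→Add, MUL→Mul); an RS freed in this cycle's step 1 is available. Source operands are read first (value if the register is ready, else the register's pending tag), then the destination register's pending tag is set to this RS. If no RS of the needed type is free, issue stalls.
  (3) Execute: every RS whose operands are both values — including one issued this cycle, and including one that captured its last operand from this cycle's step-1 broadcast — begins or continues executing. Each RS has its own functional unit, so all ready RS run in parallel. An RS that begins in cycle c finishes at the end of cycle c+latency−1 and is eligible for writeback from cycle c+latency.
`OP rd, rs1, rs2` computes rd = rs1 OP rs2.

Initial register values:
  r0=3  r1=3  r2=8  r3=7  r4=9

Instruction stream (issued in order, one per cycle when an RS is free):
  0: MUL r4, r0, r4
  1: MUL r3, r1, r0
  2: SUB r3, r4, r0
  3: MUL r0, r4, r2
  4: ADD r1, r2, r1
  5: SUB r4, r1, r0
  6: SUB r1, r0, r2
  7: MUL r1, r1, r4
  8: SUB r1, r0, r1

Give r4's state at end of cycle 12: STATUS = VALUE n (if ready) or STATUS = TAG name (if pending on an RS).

STATUS = TAG Add1

cycle 1: issue MUL r4<-Mul1 // r0:3,r1:3,r2:8,r3:7,r4:Mul1
cycle 2: issue MUL r3<-Mul2 // r0:3,r1:3,r2:8,r3:Mul2,r4:Mul1
cycle 3: issue SUB r3<-Add1 // r0:3,r1:3,r2:8,r3:Add1,r4:Mul1
cycle 4: stall // r0:3,r1:3,r2:8,r3:Add1,r4:Mul1
cycle 5: CDB Mul1=27; issue MUL r0<-Mul1 // r0:Mul1,r1:3,r2:8,r3:Add1,r4:27
cycle 6: CDB Mul2=9; issue ADD r1<-Add2 // r0:Mul1,r1:Add2,r2:8,r3:Add1,r4:27
cycle 7: stall // r0:Mul1,r1:Add2,r2:8,r3:Add1,r4:27
cycle 8: CDB Add1=24; issue SUB r4<-Add1 // r0:Mul1,r1:Add2,r2:8,r3:24,r4:Add1
cycle 9: CDB Add2=11; issue SUB r1<-Add2 // r0:Mul1,r1:Add2,r2:8,r3:24,r4:Add1
cycle 10: CDB Mul1=216; issue MUL r1<-Mul1 // r0:216,r1:Mul1,r2:8,r3:24,r4:Add1
cycle 11: stall // r0:216,r1:Mul1,r2:8,r3:24,r4:Add1
cycle 12: stall // r0:216,r1:Mul1,r2:8,r3:24,r4:Add1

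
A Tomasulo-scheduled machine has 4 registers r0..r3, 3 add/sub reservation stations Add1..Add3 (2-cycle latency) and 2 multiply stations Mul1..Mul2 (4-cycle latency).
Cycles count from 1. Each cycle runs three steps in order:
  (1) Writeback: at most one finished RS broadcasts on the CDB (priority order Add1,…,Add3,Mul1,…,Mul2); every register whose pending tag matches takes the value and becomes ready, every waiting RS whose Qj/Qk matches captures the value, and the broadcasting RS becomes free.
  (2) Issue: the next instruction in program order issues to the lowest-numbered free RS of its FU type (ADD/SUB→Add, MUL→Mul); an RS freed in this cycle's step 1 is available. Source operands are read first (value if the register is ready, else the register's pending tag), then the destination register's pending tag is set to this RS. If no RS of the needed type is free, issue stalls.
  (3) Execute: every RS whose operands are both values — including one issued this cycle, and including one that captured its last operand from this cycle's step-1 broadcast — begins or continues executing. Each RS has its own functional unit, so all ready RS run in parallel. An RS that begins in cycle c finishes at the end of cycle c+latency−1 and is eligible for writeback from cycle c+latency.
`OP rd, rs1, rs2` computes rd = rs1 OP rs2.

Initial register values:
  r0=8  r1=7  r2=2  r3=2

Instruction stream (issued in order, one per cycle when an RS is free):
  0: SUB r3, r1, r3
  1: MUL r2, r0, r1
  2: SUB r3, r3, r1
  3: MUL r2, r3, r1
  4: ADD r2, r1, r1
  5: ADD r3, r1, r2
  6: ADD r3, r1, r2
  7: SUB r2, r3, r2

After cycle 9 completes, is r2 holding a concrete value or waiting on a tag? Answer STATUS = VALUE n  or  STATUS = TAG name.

cycle 1: issue SUB r3<-Add1 // r0:8,r1:7,r2:2,r3:Add1
cycle 2: issue MUL r2<-Mul1 // r0:8,r1:7,r2:Mul1,r3:Add1
cycle 3: CDB Add1=5; issue SUB r3<-Add1 // r0:8,r1:7,r2:Mul1,r3:Add1
cycle 4: issue MUL r2<-Mul2 // r0:8,r1:7,r2:Mul2,r3:Add1
cycle 5: CDB Add1=-2; issue ADD r2<-Add1 // r0:8,r1:7,r2:Add1,r3:-2
cycle 6: CDB Mul1=56; issue ADD r3<-Add2 // r0:8,r1:7,r2:Add1,r3:Add2
cycle 7: CDB Add1=14; issue ADD r3<-Add1 // r0:8,r1:7,r2:14,r3:Add1
cycle 8: issue SUB r2<-Add3 // r0:8,r1:7,r2:Add3,r3:Add1
cycle 9: CDB Add1=21 // r0:8,r1:7,r2:Add3,r3:21

STATUS = TAG Add3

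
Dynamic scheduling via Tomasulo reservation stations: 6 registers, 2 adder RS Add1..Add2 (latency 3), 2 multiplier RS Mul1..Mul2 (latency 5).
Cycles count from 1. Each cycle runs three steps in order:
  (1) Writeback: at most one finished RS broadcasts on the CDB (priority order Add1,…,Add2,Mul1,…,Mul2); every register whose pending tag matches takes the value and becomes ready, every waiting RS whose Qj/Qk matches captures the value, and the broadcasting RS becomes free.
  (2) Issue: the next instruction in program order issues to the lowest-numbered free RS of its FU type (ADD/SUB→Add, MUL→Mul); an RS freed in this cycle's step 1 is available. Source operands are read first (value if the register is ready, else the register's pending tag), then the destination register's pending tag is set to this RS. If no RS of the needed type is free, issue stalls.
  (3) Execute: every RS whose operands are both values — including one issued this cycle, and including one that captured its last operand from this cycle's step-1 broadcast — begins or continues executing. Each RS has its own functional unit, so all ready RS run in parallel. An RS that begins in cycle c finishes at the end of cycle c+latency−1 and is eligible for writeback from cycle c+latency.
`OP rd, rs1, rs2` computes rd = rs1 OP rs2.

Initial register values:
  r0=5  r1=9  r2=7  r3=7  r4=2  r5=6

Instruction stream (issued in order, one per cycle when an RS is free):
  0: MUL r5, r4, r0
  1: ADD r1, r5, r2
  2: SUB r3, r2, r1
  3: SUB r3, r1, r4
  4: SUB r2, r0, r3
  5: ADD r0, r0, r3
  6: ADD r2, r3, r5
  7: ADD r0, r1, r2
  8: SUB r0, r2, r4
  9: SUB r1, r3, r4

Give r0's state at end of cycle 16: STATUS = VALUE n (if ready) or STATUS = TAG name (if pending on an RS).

STATUS = TAG Add2

  c1: issue MUL r5<-Mul1  regs: r0:5,r1:9,r2:7,r3:7,r4:2,r5:Mul1
  c2: issue ADD r1<-Add1  regs: r0:5,r1:Add1,r2:7,r3:7,r4:2,r5:Mul1
  c3: issue SUB r3<-Add2  regs: r0:5,r1:Add1,r2:7,r3:Add2,r4:2,r5:Mul1
  c4: stall  regs: r0:5,r1:Add1,r2:7,r3:Add2,r4:2,r5:Mul1
  c5: stall  regs: r0:5,r1:Add1,r2:7,r3:Add2,r4:2,r5:Mul1
  c6: CDB Mul1=10; stall  regs: r0:5,r1:Add1,r2:7,r3:Add2,r4:2,r5:10
  c7: stall  regs: r0:5,r1:Add1,r2:7,r3:Add2,r4:2,r5:10
  c8: stall  regs: r0:5,r1:Add1,r2:7,r3:Add2,r4:2,r5:10
  c9: CDB Add1=17; issue SUB r3<-Add1  regs: r0:5,r1:17,r2:7,r3:Add1,r4:2,r5:10
  c10: stall  regs: r0:5,r1:17,r2:7,r3:Add1,r4:2,r5:10
  c11: stall  regs: r0:5,r1:17,r2:7,r3:Add1,r4:2,r5:10
  c12: CDB Add1=15; issue SUB r2<-Add1  regs: r0:5,r1:17,r2:Add1,r3:15,r4:2,r5:10
  c13: CDB Add2=-10; issue ADD r0<-Add2  regs: r0:Add2,r1:17,r2:Add1,r3:15,r4:2,r5:10
  c14: stall  regs: r0:Add2,r1:17,r2:Add1,r3:15,r4:2,r5:10
  c15: CDB Add1=-10; issue ADD r2<-Add1  regs: r0:Add2,r1:17,r2:Add1,r3:15,r4:2,r5:10
  c16: CDB Add2=20; issue ADD r0<-Add2  regs: r0:Add2,r1:17,r2:Add1,r3:15,r4:2,r5:10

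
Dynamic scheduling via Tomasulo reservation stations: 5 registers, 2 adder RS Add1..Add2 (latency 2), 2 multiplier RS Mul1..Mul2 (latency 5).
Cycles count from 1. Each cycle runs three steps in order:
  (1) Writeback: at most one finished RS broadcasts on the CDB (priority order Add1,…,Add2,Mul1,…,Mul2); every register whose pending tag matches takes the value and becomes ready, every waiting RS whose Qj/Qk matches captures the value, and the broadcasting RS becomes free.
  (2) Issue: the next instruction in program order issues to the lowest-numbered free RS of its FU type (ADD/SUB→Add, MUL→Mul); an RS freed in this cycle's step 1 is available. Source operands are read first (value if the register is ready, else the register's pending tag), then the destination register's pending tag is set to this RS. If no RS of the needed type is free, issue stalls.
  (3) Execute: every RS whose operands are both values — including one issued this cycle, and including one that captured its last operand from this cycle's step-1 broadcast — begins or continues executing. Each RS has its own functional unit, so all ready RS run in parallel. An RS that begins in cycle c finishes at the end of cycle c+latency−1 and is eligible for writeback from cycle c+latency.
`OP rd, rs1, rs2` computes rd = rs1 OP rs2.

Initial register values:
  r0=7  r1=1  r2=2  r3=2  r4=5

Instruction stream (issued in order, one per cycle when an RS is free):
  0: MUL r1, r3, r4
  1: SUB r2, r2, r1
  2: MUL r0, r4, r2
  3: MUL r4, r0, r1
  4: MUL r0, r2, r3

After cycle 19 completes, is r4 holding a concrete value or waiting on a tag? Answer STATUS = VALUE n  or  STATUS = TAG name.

STATUS = VALUE -400

cycle 1: issue MUL r1<-Mul1 // r0:7,r1:Mul1,r2:2,r3:2,r4:5
cycle 2: issue SUB r2<-Add1 // r0:7,r1:Mul1,r2:Add1,r3:2,r4:5
cycle 3: issue MUL r0<-Mul2 // r0:Mul2,r1:Mul1,r2:Add1,r3:2,r4:5
cycle 4: stall // r0:Mul2,r1:Mul1,r2:Add1,r3:2,r4:5
cycle 5: stall // r0:Mul2,r1:Mul1,r2:Add1,r3:2,r4:5
cycle 6: CDB Mul1=10; issue MUL r4<-Mul1 // r0:Mul2,r1:10,r2:Add1,r3:2,r4:Mul1
cycle 7: stall // r0:Mul2,r1:10,r2:Add1,r3:2,r4:Mul1
cycle 8: CDB Add1=-8; stall // r0:Mul2,r1:10,r2:-8,r3:2,r4:Mul1
cycle 9: stall // r0:Mul2,r1:10,r2:-8,r3:2,r4:Mul1
cycle 10: stall // r0:Mul2,r1:10,r2:-8,r3:2,r4:Mul1
cycle 11: stall // r0:Mul2,r1:10,r2:-8,r3:2,r4:Mul1
cycle 12: stall // r0:Mul2,r1:10,r2:-8,r3:2,r4:Mul1
cycle 13: CDB Mul2=-40; issue MUL r0<-Mul2 // r0:Mul2,r1:10,r2:-8,r3:2,r4:Mul1
cycle 14: - // r0:Mul2,r1:10,r2:-8,r3:2,r4:Mul1
cycle 15: - // r0:Mul2,r1:10,r2:-8,r3:2,r4:Mul1
cycle 16: - // r0:Mul2,r1:10,r2:-8,r3:2,r4:Mul1
cycle 17: - // r0:Mul2,r1:10,r2:-8,r3:2,r4:Mul1
cycle 18: CDB Mul1=-400 // r0:Mul2,r1:10,r2:-8,r3:2,r4:-400
cycle 19: CDB Mul2=-16 // r0:-16,r1:10,r2:-8,r3:2,r4:-400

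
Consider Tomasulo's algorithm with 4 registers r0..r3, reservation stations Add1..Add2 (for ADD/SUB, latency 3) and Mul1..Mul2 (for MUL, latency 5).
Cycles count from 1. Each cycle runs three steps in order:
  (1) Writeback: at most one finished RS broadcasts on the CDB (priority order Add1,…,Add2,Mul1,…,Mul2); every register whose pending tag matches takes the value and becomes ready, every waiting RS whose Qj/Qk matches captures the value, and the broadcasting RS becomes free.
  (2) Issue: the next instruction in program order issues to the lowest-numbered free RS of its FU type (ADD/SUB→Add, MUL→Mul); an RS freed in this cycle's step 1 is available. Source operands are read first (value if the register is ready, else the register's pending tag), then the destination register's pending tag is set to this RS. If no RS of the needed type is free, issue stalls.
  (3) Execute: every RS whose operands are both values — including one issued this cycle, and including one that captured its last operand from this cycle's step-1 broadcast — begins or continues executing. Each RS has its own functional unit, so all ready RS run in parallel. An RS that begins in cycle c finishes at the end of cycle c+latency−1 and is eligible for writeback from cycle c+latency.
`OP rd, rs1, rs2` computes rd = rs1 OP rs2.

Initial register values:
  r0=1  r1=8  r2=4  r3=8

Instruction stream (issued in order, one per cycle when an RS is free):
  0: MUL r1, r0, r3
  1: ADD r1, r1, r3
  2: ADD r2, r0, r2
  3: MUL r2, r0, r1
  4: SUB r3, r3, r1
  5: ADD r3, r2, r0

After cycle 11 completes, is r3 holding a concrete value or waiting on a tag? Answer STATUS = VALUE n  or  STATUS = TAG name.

STATUS = TAG Add1

c1: issue MUL r1<-Mul1 | r0:1,r1:Mul1,r2:4,r3:8
c2: issue ADD r1<-Add1 | r0:1,r1:Add1,r2:4,r3:8
c3: issue ADD r2<-Add2 | r0:1,r1:Add1,r2:Add2,r3:8
c4: issue MUL r2<-Mul2 | r0:1,r1:Add1,r2:Mul2,r3:8
c5: stall | r0:1,r1:Add1,r2:Mul2,r3:8
c6: CDB Add2=5; issue SUB r3<-Add2 | r0:1,r1:Add1,r2:Mul2,r3:Add2
c7: CDB Mul1=8; stall | r0:1,r1:Add1,r2:Mul2,r3:Add2
c8: stall | r0:1,r1:Add1,r2:Mul2,r3:Add2
c9: stall | r0:1,r1:Add1,r2:Mul2,r3:Add2
c10: CDB Add1=16; issue ADD r3<-Add1 | r0:1,r1:16,r2:Mul2,r3:Add1
c11: - | r0:1,r1:16,r2:Mul2,r3:Add1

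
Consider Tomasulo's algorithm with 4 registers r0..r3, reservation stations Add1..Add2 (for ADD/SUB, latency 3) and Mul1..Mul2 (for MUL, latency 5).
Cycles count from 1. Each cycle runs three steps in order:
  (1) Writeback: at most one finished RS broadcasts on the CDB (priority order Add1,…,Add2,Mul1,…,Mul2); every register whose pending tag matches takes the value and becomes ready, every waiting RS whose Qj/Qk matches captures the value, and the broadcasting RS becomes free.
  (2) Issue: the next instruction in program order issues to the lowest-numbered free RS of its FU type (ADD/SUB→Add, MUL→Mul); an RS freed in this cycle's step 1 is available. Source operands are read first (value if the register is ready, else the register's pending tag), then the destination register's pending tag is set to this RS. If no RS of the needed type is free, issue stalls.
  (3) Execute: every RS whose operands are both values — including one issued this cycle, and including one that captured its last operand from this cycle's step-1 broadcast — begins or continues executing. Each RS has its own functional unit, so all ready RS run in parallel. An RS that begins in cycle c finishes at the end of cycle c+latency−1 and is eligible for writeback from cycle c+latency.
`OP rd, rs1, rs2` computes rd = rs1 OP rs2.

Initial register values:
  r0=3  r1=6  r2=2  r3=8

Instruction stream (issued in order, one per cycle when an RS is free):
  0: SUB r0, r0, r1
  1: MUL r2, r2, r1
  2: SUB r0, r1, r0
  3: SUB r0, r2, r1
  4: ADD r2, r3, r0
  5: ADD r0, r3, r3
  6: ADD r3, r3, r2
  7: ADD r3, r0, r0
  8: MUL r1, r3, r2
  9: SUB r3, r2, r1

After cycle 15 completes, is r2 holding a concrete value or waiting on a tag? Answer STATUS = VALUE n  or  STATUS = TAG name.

  c1: issue SUB r0<-Add1  regs: r0:Add1,r1:6,r2:2,r3:8
  c2: issue MUL r2<-Mul1  regs: r0:Add1,r1:6,r2:Mul1,r3:8
  c3: issue SUB r0<-Add2  regs: r0:Add2,r1:6,r2:Mul1,r3:8
  c4: CDB Add1=-3; issue SUB r0<-Add1  regs: r0:Add1,r1:6,r2:Mul1,r3:8
  c5: stall  regs: r0:Add1,r1:6,r2:Mul1,r3:8
  c6: stall  regs: r0:Add1,r1:6,r2:Mul1,r3:8
  c7: CDB Add2=9; issue ADD r2<-Add2  regs: r0:Add1,r1:6,r2:Add2,r3:8
  c8: CDB Mul1=12; stall  regs: r0:Add1,r1:6,r2:Add2,r3:8
  c9: stall  regs: r0:Add1,r1:6,r2:Add2,r3:8
  c10: stall  regs: r0:Add1,r1:6,r2:Add2,r3:8
  c11: CDB Add1=6; issue ADD r0<-Add1  regs: r0:Add1,r1:6,r2:Add2,r3:8
  c12: stall  regs: r0:Add1,r1:6,r2:Add2,r3:8
  c13: stall  regs: r0:Add1,r1:6,r2:Add2,r3:8
  c14: CDB Add1=16; issue ADD r3<-Add1  regs: r0:16,r1:6,r2:Add2,r3:Add1
  c15: CDB Add2=14; issue ADD r3<-Add2  regs: r0:16,r1:6,r2:14,r3:Add2

STATUS = VALUE 14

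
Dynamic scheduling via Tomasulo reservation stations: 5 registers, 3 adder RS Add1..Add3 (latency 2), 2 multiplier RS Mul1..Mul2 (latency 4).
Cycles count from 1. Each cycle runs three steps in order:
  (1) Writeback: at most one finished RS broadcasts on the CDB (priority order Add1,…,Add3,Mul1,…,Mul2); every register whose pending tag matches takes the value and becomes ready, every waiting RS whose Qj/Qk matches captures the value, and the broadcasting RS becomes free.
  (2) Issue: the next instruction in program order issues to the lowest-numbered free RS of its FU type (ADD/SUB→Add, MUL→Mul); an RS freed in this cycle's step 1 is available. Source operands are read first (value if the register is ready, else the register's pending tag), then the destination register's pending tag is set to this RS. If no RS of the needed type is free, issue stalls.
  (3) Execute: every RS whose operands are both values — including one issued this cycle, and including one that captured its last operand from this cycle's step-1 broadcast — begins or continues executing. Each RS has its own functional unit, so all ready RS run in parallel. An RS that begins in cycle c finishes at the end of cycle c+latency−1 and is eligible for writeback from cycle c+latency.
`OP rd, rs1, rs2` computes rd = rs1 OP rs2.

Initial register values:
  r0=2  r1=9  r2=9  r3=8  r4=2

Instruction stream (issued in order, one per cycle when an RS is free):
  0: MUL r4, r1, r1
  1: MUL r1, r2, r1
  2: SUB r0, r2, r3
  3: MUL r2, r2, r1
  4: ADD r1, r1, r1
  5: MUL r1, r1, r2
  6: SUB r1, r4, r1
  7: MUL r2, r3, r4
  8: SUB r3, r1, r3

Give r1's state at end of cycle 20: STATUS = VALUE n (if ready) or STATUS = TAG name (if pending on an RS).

STATUS = VALUE -118017

  c1: issue MUL r4<-Mul1  regs: r0:2,r1:9,r2:9,r3:8,r4:Mul1
  c2: issue MUL r1<-Mul2  regs: r0:2,r1:Mul2,r2:9,r3:8,r4:Mul1
  c3: issue SUB r0<-Add1  regs: r0:Add1,r1:Mul2,r2:9,r3:8,r4:Mul1
  c4: stall  regs: r0:Add1,r1:Mul2,r2:9,r3:8,r4:Mul1
  c5: CDB Add1=1; stall  regs: r0:1,r1:Mul2,r2:9,r3:8,r4:Mul1
  c6: CDB Mul1=81; issue MUL r2<-Mul1  regs: r0:1,r1:Mul2,r2:Mul1,r3:8,r4:81
  c7: CDB Mul2=81; issue ADD r1<-Add1  regs: r0:1,r1:Add1,r2:Mul1,r3:8,r4:81
  c8: issue MUL r1<-Mul2  regs: r0:1,r1:Mul2,r2:Mul1,r3:8,r4:81
  c9: CDB Add1=162; issue SUB r1<-Add1  regs: r0:1,r1:Add1,r2:Mul1,r3:8,r4:81
  c10: stall  regs: r0:1,r1:Add1,r2:Mul1,r3:8,r4:81
  c11: CDB Mul1=729; issue MUL r2<-Mul1  regs: r0:1,r1:Add1,r2:Mul1,r3:8,r4:81
  c12: issue SUB r3<-Add2  regs: r0:1,r1:Add1,r2:Mul1,r3:Add2,r4:81
  c13: -  regs: r0:1,r1:Add1,r2:Mul1,r3:Add2,r4:81
  c14: -  regs: r0:1,r1:Add1,r2:Mul1,r3:Add2,r4:81
  c15: CDB Mul1=648  regs: r0:1,r1:Add1,r2:648,r3:Add2,r4:81
  c16: CDB Mul2=118098  regs: r0:1,r1:Add1,r2:648,r3:Add2,r4:81
  c17: -  regs: r0:1,r1:Add1,r2:648,r3:Add2,r4:81
  c18: CDB Add1=-118017  regs: r0:1,r1:-118017,r2:648,r3:Add2,r4:81
  c19: -  regs: r0:1,r1:-118017,r2:648,r3:Add2,r4:81
  c20: CDB Add2=-118025  regs: r0:1,r1:-118017,r2:648,r3:-118025,r4:81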